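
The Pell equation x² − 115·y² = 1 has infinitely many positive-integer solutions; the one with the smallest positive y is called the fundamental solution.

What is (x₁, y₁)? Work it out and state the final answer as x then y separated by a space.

1126 105

[10; 1,2,1,1,1,1,1,2,1,20] for √115; ℓ=10 ⇒ convergent index 9
step 0: (10, 1)  from 10·(1,0) + (0,1)
…
step 7: (311, 29)  from 1·(193,18) + (118,11)
step 8: (815, 76)  from 2·(311,29) + (193,18)
step 9: (1126, 105)  from 1·(815,76) + (311,29)
fundamental: x₁=1126, y₁=105  (since 1267876 − 115·11025 = 1)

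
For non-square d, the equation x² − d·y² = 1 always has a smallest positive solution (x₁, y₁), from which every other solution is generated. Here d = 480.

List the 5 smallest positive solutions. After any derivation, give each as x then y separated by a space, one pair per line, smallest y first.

241 11
116161 5302
55989361 2555553
26986755841 1231771244
13007560326001 593711184055

√480 → a₀=21, period (1,9,1,42); ℓ=4 even so k=3
k=0  a_k=21  p_k/q_k = 21/1
…
k=2  a_k=9  p_k/q_k = 219/10
k=3  a_k=1  p_k/q_k = 241/11
fundamental: x₁=241, y₁=11  (since 58081 − 480·121 = 1)
(x_2, y_2) = (241·241 + 480·11·11, 241·11 + 11·241) = (116161, 5302)
(x_3, y_3) = (241·116161 + 480·11·5302, 241·5302 + 11·116161) = (55989361, 2555553)
(x_4, y_4) = (241·55989361 + 480·11·2555553, 241·2555553 + 11·55989361) = (26986755841, 1231771244)
(x_5, y_5) = (241·26986755841 + 480·11·1231771244, 241·1231771244 + 11·26986755841) = (13007560326001, 593711184055)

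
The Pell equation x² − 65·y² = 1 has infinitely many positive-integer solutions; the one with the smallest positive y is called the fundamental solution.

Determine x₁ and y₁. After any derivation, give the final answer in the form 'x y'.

d=65: √d = [8; 16] (ℓ=1, odd), read p_1/q_1
i=0: a=8 ⇒ p=8, q=1
i=1: a=16 ⇒ p=129, q=16
fundamental: x₁=129, y₁=16  (since 16641 − 65·256 = 1)

129 16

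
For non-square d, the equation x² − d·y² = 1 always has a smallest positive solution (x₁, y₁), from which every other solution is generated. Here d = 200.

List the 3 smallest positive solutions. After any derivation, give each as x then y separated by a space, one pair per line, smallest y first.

99 7
19601 1386
3880899 274421

[14; 7,28] for √200; ℓ=2 ⇒ convergent index 1
a_0=14:  p_0=14·1+0=14,  q_0=14·0+1=1
a_1=7:  p_1=7·14+1=99,  q_1=7·1+0=7
→ (99, 7).  Check: 99²=9801, 200·7²=9800, difference 1.
n=2: (99,7)∘(99,7) = (99·99+200·7·7, 99·7+7·99) = (19601,1386)
n=3: (19601,1386)∘(99,7) = (99·19601+200·7·1386, 99·1386+7·19601) = (3880899,274421)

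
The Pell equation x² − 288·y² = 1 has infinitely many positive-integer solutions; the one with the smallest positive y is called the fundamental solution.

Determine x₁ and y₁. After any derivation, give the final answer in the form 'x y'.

d=288: √d = [16; 1,32] (ℓ=2, even), read p_1/q_1
k=0  a_k=16  p_k/q_k = 16/1
k=1  a_k=1  p_k/q_k = 17/1
→ (17, 1).  Check: 17²=289, 288·1²=288, difference 1.

17 1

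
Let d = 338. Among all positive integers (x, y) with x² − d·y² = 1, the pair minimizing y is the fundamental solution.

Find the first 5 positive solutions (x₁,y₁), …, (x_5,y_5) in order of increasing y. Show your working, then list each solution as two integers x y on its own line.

√338 = [18; 2,1,1,2,36, …], period ℓ=5 (odd) → k=9
a_0=18:  p_0=18·1+0=18,  q_0=18·0+1=1
…
a_2=1:  p_2=1·37+18=55,  q_2=1·2+1=3
a_3=1:  p_3=1·55+37=92,  q_3=1·3+2=5
a_4=2:  p_4=2·92+55=239,  q_4=2·5+3=13
…
a_8=1:  p_8=1·26327+17631=43958,  q_8=1·1432+959=2391
a_9=2:  p_9=2·43958+26327=114243,  q_9=2·2391+1432=6214
→ (114243, 6214).  Check: 114243²=13051463049, 338·6214²=13051463048, difference 1.
k=2:  x_2 = 114243·114243+338·6214·6214 = 26102926097,  y_2 = 114243·6214+6214·114243 = 1419812004
k=3:  x_3 = 114243·26102926097+338·6214·1419812004 = 5964153172084899,  y_3 = 114243·1419812004+6214·26102926097 = 324407165539730
k=4:  x_4 = 114243·5964153172084899+338·6214·324407165539730 = 1362725501650887306817,  y_4 = 114243·324407165539730+6214·5964153172084899 = 74122495624090936776
k=5:  x_5 = 114243·1362725501650887306817+338·6214·74122495624090936776 = 311363698964240484013304163,  y_5 = 114243·74122495624090936776+6214·1362725501650887306817 = 16935952534841634614661406

114243 6214
26102926097 1419812004
5964153172084899 324407165539730
1362725501650887306817 74122495624090936776
311363698964240484013304163 16935952534841634614661406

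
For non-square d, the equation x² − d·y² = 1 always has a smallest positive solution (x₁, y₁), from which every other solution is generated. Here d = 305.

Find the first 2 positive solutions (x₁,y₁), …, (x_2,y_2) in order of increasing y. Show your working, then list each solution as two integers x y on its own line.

489 28
478241 27384

√305 → a₀=17, period (2,6,2,34); ℓ=4 even so k=3
i=0: a=17 ⇒ p=17, q=1
…
i=2: a=6 ⇒ p=227, q=13
i=3: a=2 ⇒ p=489, q=28
(x₁, y₁) = (489, 28);  489² − 305·28² = 1 ✓
n=2: (489,28)∘(489,28) = (489·489+305·28·28, 489·28+28·489) = (478241,27384)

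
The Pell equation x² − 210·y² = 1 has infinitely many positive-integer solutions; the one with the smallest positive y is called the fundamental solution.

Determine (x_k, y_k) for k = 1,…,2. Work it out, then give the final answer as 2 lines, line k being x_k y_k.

√210 = [14; 2,28, …], period ℓ=2 (even) → k=1
a_0=14:  p_0=14·1+0=14,  q_0=14·0+1=1
a_1=2:  p_1=2·14+1=29,  q_1=2·1+0=2
(x₁, y₁) = (29, 2);  29² − 210·2² = 1 ✓
(x_2, y_2) = (29·29 + 210·2·2, 29·2 + 2·29) = (1681, 116)

29 2
1681 116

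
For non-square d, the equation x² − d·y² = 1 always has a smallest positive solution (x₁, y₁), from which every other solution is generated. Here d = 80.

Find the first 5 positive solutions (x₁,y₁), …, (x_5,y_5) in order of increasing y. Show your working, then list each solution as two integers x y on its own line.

9 1
161 18
2889 323
51841 5796
930249 104005

[8; 1,16] for √80; ℓ=2 ⇒ convergent index 1
step 0: (8, 1)  from 8·(1,0) + (0,1)
step 1: (9, 1)  from 1·(8,1) + (1,0)
fundamental: x₁=9, y₁=1  (since 81 − 80·1 = 1)
(x_2, y_2) = (9·9 + 80·1·1, 9·1 + 1·9) = (161, 18)
(x_3, y_3) = (9·161 + 80·1·18, 9·18 + 1·161) = (2889, 323)
(x_4, y_4) = (9·2889 + 80·1·323, 9·323 + 1·2889) = (51841, 5796)
(x_5, y_5) = (9·51841 + 80·1·5796, 9·5796 + 1·51841) = (930249, 104005)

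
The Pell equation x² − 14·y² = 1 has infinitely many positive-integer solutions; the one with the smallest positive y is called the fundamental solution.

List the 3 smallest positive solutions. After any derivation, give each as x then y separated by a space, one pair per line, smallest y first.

√14 → a₀=3, period (1,2,1,6); ℓ=4 even so k=3
k=0  a_k=3  p_k/q_k = 3/1
k=1  a_k=1  p_k/q_k = 4/1
k=2  a_k=2  p_k/q_k = 11/3
k=3  a_k=1  p_k/q_k = 15/4
fundamental: x₁=15, y₁=4  (since 225 − 14·16 = 1)
(15+4√14)^2 = 449 + 120√14
(15+4√14)^3 = 13455 + 3596√14

15 4
449 120
13455 3596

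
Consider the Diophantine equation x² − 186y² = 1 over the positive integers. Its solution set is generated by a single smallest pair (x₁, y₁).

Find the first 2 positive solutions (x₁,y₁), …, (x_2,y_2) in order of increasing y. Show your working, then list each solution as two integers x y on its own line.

√186 = [13; 1,1,1,3,4,3,1,1,1,26, …], period ℓ=10 (even) → k=9
step 0: (13, 1)  from 13·(1,0) + (0,1)
…
step 4: (150, 11)  from 3·(41,3) + (27,2)
…
step 8: (4787, 351)  from 1·(2714,199) + (2073,152)
step 9: (7501, 550)  from 1·(4787,351) + (2714,199)
fundamental: x₁=7501, y₁=550  (since 56265001 − 186·302500 = 1)
(7501+550√186)^2 = 112530001 + 8251100√186

7501 550
112530001 8251100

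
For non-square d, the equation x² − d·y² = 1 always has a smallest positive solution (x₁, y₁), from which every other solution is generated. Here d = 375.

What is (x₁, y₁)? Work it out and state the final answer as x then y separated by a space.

15124 781

d=375: √d = [19; 2,1,2,1,5,1,2,1,2,38] (ℓ=10, even), read p_9/q_9
a_0=19:  p_0=19·1+0=19,  q_0=19·0+1=1
a_1=2:  p_1=2·19+1=39,  q_1=2·1+0=2
…
a_3=2:  p_3=2·58+39=155,  q_3=2·3+2=8
…
a_5=5:  p_5=5·213+155=1220,  q_5=5·11+8=63
a_6=1:  p_6=1·1220+213=1433,  q_6=1·63+11=74
…
a_8=1:  p_8=1·4086+1433=5519,  q_8=1·211+74=285
a_9=2:  p_9=2·5519+4086=15124,  q_9=2·285+211=781
fundamental: x₁=15124, y₁=781  (since 228735376 − 375·609961 = 1)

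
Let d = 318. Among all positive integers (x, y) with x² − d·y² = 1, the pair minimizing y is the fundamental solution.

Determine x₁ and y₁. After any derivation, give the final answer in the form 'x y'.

d=318: √d = [17; 1,4,1,34] (ℓ=4, even), read p_3/q_3
i=0: a=17 ⇒ p=17, q=1
…
i=2: a=4 ⇒ p=89, q=5
i=3: a=1 ⇒ p=107, q=6
fundamental: x₁=107, y₁=6  (since 11449 − 318·36 = 1)

107 6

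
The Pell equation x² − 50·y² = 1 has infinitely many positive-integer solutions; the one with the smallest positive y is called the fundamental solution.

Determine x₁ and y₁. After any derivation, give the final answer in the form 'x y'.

[7; 14] for √50; ℓ=1 ⇒ convergent index 1
i=0: a=7 ⇒ p=7, q=1
i=1: a=14 ⇒ p=99, q=14
fundamental: x₁=99, y₁=14  (since 9801 − 50·196 = 1)

99 14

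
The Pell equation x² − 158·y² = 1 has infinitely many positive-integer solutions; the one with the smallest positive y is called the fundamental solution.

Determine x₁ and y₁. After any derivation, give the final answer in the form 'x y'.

7743 616

d=158: √d = [12; 1,1,3,12,3,1,1,24] (ℓ=8, even), read p_7/q_7
a_0=12:  p_0=12·1+0=12,  q_0=12·0+1=1
a_1=1:  p_1=1·12+1=13,  q_1=1·1+0=1
a_2=1:  p_2=1·13+12=25,  q_2=1·1+1=2
a_3=3:  p_3=3·25+13=88,  q_3=3·2+1=7
…
a_5=3:  p_5=3·1081+88=3331,  q_5=3·86+7=265
a_6=1:  p_6=1·3331+1081=4412,  q_6=1·265+86=351
a_7=1:  p_7=1·4412+3331=7743,  q_7=1·351+265=616
→ (7743, 616).  Check: 7743²=59954049, 158·616²=59954048, difference 1.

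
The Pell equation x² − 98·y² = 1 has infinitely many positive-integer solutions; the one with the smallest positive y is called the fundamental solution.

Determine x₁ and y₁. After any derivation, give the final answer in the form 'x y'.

√98 = [9; 1,8,1,18, …], period ℓ=4 (even) → k=3
a_0=9:  p_0=9·1+0=9,  q_0=9·0+1=1
a_1=1:  p_1=1·9+1=10,  q_1=1·1+0=1
a_2=8:  p_2=8·10+9=89,  q_2=8·1+1=9
a_3=1:  p_3=1·89+10=99,  q_3=1·9+1=10
→ (99, 10).  Check: 99²=9801, 98·10²=9800, difference 1.

99 10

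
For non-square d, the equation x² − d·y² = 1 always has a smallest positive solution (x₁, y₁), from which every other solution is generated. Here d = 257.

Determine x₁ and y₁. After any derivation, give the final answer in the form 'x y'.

d=257: √d = [16; 32] (ℓ=1, odd), read p_1/q_1
step 0: (16, 1)  from 16·(1,0) + (0,1)
step 1: (513, 32)  from 32·(16,1) + (1,0)
fundamental: x₁=513, y₁=32  (since 263169 − 257·1024 = 1)

513 32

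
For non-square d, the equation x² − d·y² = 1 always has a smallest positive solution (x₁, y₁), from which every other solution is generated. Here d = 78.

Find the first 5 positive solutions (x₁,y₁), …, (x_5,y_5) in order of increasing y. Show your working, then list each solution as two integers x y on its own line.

53 6
5617 636
595349 67410
63101377 7144824
6688150613 757283934

d=78: √d = [8; 1,4,1,16] (ℓ=4, even), read p_3/q_3
k=0  a_k=8  p_k/q_k = 8/1
k=1  a_k=1  p_k/q_k = 9/1
k=2  a_k=4  p_k/q_k = 44/5
k=3  a_k=1  p_k/q_k = 53/6
(x₁, y₁) = (53, 6);  53² − 78·6² = 1 ✓
k=2:  x_2 = 53·53+78·6·6 = 5617,  y_2 = 53·6+6·53 = 636
k=3:  x_3 = 53·5617+78·6·636 = 595349,  y_3 = 53·636+6·5617 = 67410
k=4:  x_4 = 53·595349+78·6·67410 = 63101377,  y_4 = 53·67410+6·595349 = 7144824
k=5:  x_5 = 53·63101377+78·6·7144824 = 6688150613,  y_5 = 53·7144824+6·63101377 = 757283934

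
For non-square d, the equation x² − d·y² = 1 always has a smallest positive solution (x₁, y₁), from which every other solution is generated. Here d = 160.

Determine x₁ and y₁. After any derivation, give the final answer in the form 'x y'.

721 57

√160 → a₀=12, period (1,1,1,5,1,1,1,24); ℓ=8 even so k=7
k=0  a_k=12  p_k/q_k = 12/1
…
k=3  a_k=1  p_k/q_k = 38/3
k=4  a_k=5  p_k/q_k = 215/17
k=5  a_k=1  p_k/q_k = 253/20
k=6  a_k=1  p_k/q_k = 468/37
k=7  a_k=1  p_k/q_k = 721/57
→ (721, 57).  Check: 721²=519841, 160·57²=519840, difference 1.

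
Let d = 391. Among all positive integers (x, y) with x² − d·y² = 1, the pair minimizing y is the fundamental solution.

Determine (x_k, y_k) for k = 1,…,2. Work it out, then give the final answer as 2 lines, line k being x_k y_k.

d=391: √d = [19; 1,3,2,2,1,…,3,1,38] (ℓ=16, even), read p_15/q_15
k=0  a_k=19  p_k/q_k = 19/1
…
k=2  a_k=3  p_k/q_k = 79/4
…
k=6  a_k=1  p_k/q_k = 1048/53
…
k=8  a_k=19  p_k/q_k = 52519/2656
k=9  a_k=2  p_k/q_k = 107747/5449
k=10  a_k=1  p_k/q_k = 160266/8105
k=11  a_k=1  p_k/q_k = 268013/13554
…
k=14  a_k=3  p_k/q_k = 5678083/287153
k=15  a_k=1  p_k/q_k = 7338680/371133
→ (7338680, 371133).  Check: 7338680²=53856224142400, 391·371133²=53856224142399, difference 1.
(x_2, y_2) = (7338680·7338680 + 391·371133·371133, 7338680·371133 + 371133·7338680) = (107712448284799, 5447252648880)

7338680 371133
107712448284799 5447252648880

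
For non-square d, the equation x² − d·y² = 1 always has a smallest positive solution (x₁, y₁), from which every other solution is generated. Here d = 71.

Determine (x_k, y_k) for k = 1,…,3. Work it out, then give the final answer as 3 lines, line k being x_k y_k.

3480 413
24220799 2874480
168576757560 20006380387

[8; 2,2,1,7,1,2,2,16] for √71; ℓ=8 ⇒ convergent index 7
step 0: (8, 1)  from 8·(1,0) + (0,1)
step 1: (17, 2)  from 2·(8,1) + (1,0)
…
step 6: (1483, 176)  from 2·(514,61) + (455,54)
step 7: (3480, 413)  from 2·(1483,176) + (514,61)
fundamental: x₁=3480, y₁=413  (since 12110400 − 71·170569 = 1)
(x_2, y_2) = (3480·3480 + 71·413·413, 3480·413 + 413·3480) = (24220799, 2874480)
(x_3, y_3) = (3480·24220799 + 71·413·2874480, 3480·2874480 + 413·24220799) = (168576757560, 20006380387)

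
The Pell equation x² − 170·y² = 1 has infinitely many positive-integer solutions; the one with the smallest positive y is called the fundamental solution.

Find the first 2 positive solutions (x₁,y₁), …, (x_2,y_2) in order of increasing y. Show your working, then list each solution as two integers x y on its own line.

339 26
229841 17628

√170 = [13; 26, …], period ℓ=1 (odd) → k=1
a_0=13:  p_0=13·1+0=13,  q_0=13·0+1=1
a_1=26:  p_1=26·13+1=339,  q_1=26·1+0=26
fundamental: x₁=339, y₁=26  (since 114921 − 170·676 = 1)
(x_2, y_2) = (339·339 + 170·26·26, 339·26 + 26·339) = (229841, 17628)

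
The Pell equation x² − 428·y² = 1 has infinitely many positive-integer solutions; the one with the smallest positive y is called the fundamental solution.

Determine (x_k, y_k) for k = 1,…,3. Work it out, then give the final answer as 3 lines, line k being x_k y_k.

1850887 89466
6851565373537 331182912684
25362946559057703751 1225964295417811950

√428 → a₀=20, period (1,2,4,1,5,10,5,1,4,2,1,40); ℓ=12 even so k=11
step 0: (20, 1)  from 20·(1,0) + (0,1)
…
step 5: (1924, 93)  from 5·(331,16) + (269,13)
…
step 9: (577179, 27899)  from 4·(119350,5769) + (99779,4823)
step 10: (1273708, 61567)  from 2·(577179,27899) + (119350,5769)
step 11: (1850887, 89466)  from 1·(1273708,61567) + (577179,27899)
(x₁, y₁) = (1850887, 89466);  1850887² − 428·89466² = 1 ✓
(x_2, y_2) = (1850887·1850887 + 428·89466·89466, 1850887·89466 + 89466·1850887) = (6851565373537, 331182912684)
(x_3, y_3) = (1850887·6851565373537 + 428·89466·331182912684, 1850887·331182912684 + 89466·6851565373537) = (25362946559057703751, 1225964295417811950)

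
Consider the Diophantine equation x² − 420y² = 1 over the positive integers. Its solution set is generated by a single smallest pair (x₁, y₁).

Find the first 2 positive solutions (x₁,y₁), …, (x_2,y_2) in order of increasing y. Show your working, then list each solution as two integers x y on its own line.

41 2
3361 164

√420 = [20; 2,40, …], period ℓ=2 (even) → k=1
a_0=20:  p_0=20·1+0=20,  q_0=20·0+1=1
a_1=2:  p_1=2·20+1=41,  q_1=2·1+0=2
→ (41, 2).  Check: 41²=1681, 420·2²=1680, difference 1.
(x_2, y_2) = (41·41 + 420·2·2, 41·2 + 2·41) = (3361, 164)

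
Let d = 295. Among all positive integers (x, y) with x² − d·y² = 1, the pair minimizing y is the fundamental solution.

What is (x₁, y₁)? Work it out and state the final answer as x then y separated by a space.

d=295: √d = [17; 5,1,2,3,2,6,2,3,2,1,5,34] (ℓ=12, even), read p_11/q_11
i=0: a=17 ⇒ p=17, q=1
…
i=2: a=1 ⇒ p=103, q=6
…
i=4: a=3 ⇒ p=979, q=57
…
i=9: a=2 ⇒ p=247414, q=14405
i=10: a=1 ⇒ p=355517, q=20699
i=11: a=5 ⇒ p=2024999, q=117900
fundamental: x₁=2024999, y₁=117900  (since 4100620950001 − 295·13900410000 = 1)

2024999 117900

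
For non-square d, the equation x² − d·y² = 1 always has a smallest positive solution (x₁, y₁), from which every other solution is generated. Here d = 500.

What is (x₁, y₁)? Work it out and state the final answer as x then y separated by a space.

√500 → a₀=22, period (2,1,3,2,1,…,1,2,44); ℓ=14 even so k=13
step 0: (22, 1)  from 22·(1,0) + (0,1)
step 1: (45, 2)  from 2·(22,1) + (1,0)
step 2: (67, 3)  from 1·(45,2) + (22,1)
step 3: (246, 11)  from 3·(67,3) + (45,2)
step 4: (559, 25)  from 2·(246,11) + (67,3)
…
step 7: (14445, 646)  from 10·(1364,61) + (805,36)
step 8: (15809, 707)  from 1·(14445,646) + (1364,61)
step 9: (30254, 1353)  from 1·(15809,707) + (14445,646)
step 10: (76317, 3413)  from 2·(30254,1353) + (15809,707)
step 11: (259205, 11592)  from 3·(76317,3413) + (30254,1353)
step 12: (335522, 15005)  from 1·(259205,11592) + (76317,3413)
step 13: (930249, 41602)  from 2·(335522,15005) + (259205,11592)
fundamental: x₁=930249, y₁=41602  (since 865363202001 − 500·1730726404 = 1)

930249 41602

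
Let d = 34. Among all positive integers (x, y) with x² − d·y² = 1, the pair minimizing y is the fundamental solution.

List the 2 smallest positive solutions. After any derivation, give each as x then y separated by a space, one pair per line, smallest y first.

√34 → a₀=5, period (1,4,1,10); ℓ=4 even so k=3
a_0=5:  p_0=5·1+0=5,  q_0=5·0+1=1
a_1=1:  p_1=1·5+1=6,  q_1=1·1+0=1
a_2=4:  p_2=4·6+5=29,  q_2=4·1+1=5
a_3=1:  p_3=1·29+6=35,  q_3=1·5+1=6
fundamental: x₁=35, y₁=6  (since 1225 − 34·36 = 1)
n=2: (35,6)∘(35,6) = (35·35+34·6·6, 35·6+6·35) = (2449,420)

35 6
2449 420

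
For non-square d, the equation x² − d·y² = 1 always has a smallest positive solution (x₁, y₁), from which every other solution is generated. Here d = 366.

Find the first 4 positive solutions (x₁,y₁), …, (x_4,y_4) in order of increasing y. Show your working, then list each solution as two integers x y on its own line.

907925 47458
1648655611249 86176609300
2993711291685588725 156483795997357542
5436130649005627630680001 284151100961715516031400

d=366: √d = [19; 7,1,1,1,2,12,2,1,1,1,7,38] (ℓ=12, even), read p_11/q_11
step 0: (19, 1)  from 19·(1,0) + (0,1)
…
step 2: (153, 8)  from 1·(134,7) + (19,1)
…
step 4: (440, 23)  from 1·(287,15) + (153,8)
…
step 7: (30055, 1571)  from 2·(14444,755) + (1167,61)
step 8: (44499, 2326)  from 1·(30055,1571) + (14444,755)
…
step 10: (119053, 6223)  from 1·(74554,3897) + (44499,2326)
step 11: (907925, 47458)  from 7·(119053,6223) + (74554,3897)
fundamental: x₁=907925, y₁=47458  (since 824327805625 − 366·2252261764 = 1)
(907925+47458√366)^2 = 1648655611249 + 86176609300√366
(907925+47458√366)^3 = 2993711291685588725 + 156483795997357542√366
(907925+47458√366)^4 = 5436130649005627630680001 + 284151100961715516031400√366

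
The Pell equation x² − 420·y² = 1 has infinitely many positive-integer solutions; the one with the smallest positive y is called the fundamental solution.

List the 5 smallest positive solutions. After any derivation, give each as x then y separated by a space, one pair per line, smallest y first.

41 2
3361 164
275561 13446
22592641 1102408
1852321001 90384010

√420 → a₀=20, period (2,40); ℓ=2 even so k=1
step 0: (20, 1)  from 20·(1,0) + (0,1)
step 1: (41, 2)  from 2·(20,1) + (1,0)
→ (41, 2).  Check: 41²=1681, 420·2²=1680, difference 1.
k=2:  x_2 = 41·41+420·2·2 = 3361,  y_2 = 41·2+2·41 = 164
k=3:  x_3 = 41·3361+420·2·164 = 275561,  y_3 = 41·164+2·3361 = 13446
k=4:  x_4 = 41·275561+420·2·13446 = 22592641,  y_4 = 41·13446+2·275561 = 1102408
k=5:  x_5 = 41·22592641+420·2·1102408 = 1852321001,  y_5 = 41·1102408+2·22592641 = 90384010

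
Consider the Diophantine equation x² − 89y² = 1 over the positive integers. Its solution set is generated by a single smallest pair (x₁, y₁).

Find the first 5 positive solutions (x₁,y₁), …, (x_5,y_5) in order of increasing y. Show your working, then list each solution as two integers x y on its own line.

√89 = [9; 2,3,3,2,18, …], period ℓ=5 (odd) → k=9
k=0  a_k=9  p_k/q_k = 9/1
k=1  a_k=2  p_k/q_k = 19/2
…
k=3  a_k=3  p_k/q_k = 217/23
k=4  a_k=2  p_k/q_k = 500/53
…
k=6  a_k=2  p_k/q_k = 18934/2007
…
k=8  a_k=3  p_k/q_k = 216991/23001
k=9  a_k=2  p_k/q_k = 500001/53000
→ (500001, 53000).  Check: 500001²=250001000001, 89·53000²=250001000000, difference 1.
k=2:  x_2 = 500001·500001+89·53000·53000 = 500002000001,  y_2 = 500001·53000+53000·500001 = 53000106000
k=3:  x_3 = 500001·500002000001+89·53000·53000106000 = 500003000004500001,  y_3 = 500001·53000106000+53000·500002000001 = 53000212000159000
k=4:  x_4 = 500001·500003000004500001+89·53000·53000212000159000 = 500004000010000008000001,  y_4 = 500001·53000212000159000+53000·500003000004500001 = 53000318000530000212000
k=5:  x_5 = 500001·500004000010000008000001+89·53000·53000318000530000212000 = 500005000017500025000012500001,  y_5 = 500001·53000318000530000212000+53000·500004000010000008000001 = 53000424001113001060000265000

500001 53000
500002000001 53000106000
500003000004500001 53000212000159000
500004000010000008000001 53000318000530000212000
500005000017500025000012500001 53000424001113001060000265000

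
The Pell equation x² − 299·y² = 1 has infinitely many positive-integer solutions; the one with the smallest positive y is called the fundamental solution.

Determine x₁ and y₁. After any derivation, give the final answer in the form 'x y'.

415 24

d=299: √d = [17; 3,2,3,34] (ℓ=4, even), read p_3/q_3
k=0  a_k=17  p_k/q_k = 17/1
k=1  a_k=3  p_k/q_k = 52/3
k=2  a_k=2  p_k/q_k = 121/7
k=3  a_k=3  p_k/q_k = 415/24
fundamental: x₁=415, y₁=24  (since 172225 − 299·576 = 1)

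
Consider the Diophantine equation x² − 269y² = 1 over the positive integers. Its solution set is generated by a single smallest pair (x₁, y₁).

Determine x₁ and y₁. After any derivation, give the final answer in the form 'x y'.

d=269: √d = [16; 2,2,32] (ℓ=3, odd), read p_5/q_5
k=0  a_k=16  p_k/q_k = 16/1
…
k=2  a_k=2  p_k/q_k = 82/5
k=3  a_k=32  p_k/q_k = 2657/162
k=4  a_k=2  p_k/q_k = 5396/329
k=5  a_k=2  p_k/q_k = 13449/820
→ (13449, 820).  Check: 13449²=180875601, 269·820²=180875600, difference 1.

13449 820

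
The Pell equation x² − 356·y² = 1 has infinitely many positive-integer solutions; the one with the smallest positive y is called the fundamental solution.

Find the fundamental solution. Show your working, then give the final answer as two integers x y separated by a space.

500001 26500

√356 → a₀=18, period (1,6,1,1,2,…,6,1,36); ℓ=14 even so k=13
k=0  a_k=18  p_k/q_k = 18/1
k=1  a_k=1  p_k/q_k = 19/1
k=2  a_k=6  p_k/q_k = 132/7
…
k=8  a_k=1  p_k/q_k = 9717/515
…
k=11  a_k=1  p_k/q_k = 66019/3499
k=12  a_k=6  p_k/q_k = 433982/23001
k=13  a_k=1  p_k/q_k = 500001/26500
→ (500001, 26500).  Check: 500001²=250001000001, 356·26500²=250001000000, difference 1.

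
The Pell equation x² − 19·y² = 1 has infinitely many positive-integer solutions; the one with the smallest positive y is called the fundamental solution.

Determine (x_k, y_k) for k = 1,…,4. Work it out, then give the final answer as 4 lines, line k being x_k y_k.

[4; 2,1,3,1,2,8] for √19; ℓ=6 ⇒ convergent index 5
k=0  a_k=4  p_k/q_k = 4/1
k=1  a_k=2  p_k/q_k = 9/2
k=2  a_k=1  p_k/q_k = 13/3
k=3  a_k=3  p_k/q_k = 48/11
k=4  a_k=1  p_k/q_k = 61/14
k=5  a_k=2  p_k/q_k = 170/39
fundamental: x₁=170, y₁=39  (since 28900 − 19·1521 = 1)
n=2: (170,39)∘(170,39) = (170·170+19·39·39, 170·39+39·170) = (57799,13260)
n=3: (57799,13260)∘(170,39) = (170·57799+19·39·13260, 170·13260+39·57799) = (19651490,4508361)
n=4: (19651490,4508361)∘(170,39) = (170·19651490+19·39·4508361, 170·4508361+39·19651490) = (6681448801,1532829480)

170 39
57799 13260
19651490 4508361
6681448801 1532829480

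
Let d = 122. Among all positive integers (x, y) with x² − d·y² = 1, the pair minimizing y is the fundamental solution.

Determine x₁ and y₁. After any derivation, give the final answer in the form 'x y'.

[11; 22] for √122; ℓ=1 ⇒ convergent index 1
k=0  a_k=11  p_k/q_k = 11/1
k=1  a_k=22  p_k/q_k = 243/22
fundamental: x₁=243, y₁=22  (since 59049 − 122·484 = 1)

243 22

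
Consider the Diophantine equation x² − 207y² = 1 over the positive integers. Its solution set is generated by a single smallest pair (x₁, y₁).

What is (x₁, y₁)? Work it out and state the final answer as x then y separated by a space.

[14; 2,1,1,2,1,1,2,28] for √207; ℓ=8 ⇒ convergent index 7
step 0: (14, 1)  from 14·(1,0) + (0,1)
step 1: (29, 2)  from 2·(14,1) + (1,0)
step 2: (43, 3)  from 1·(29,2) + (14,1)
step 3: (72, 5)  from 1·(43,3) + (29,2)
…
step 5: (259, 18)  from 1·(187,13) + (72,5)
step 6: (446, 31)  from 1·(259,18) + (187,13)
step 7: (1151, 80)  from 2·(446,31) + (259,18)
→ (1151, 80).  Check: 1151²=1324801, 207·80²=1324800, difference 1.

1151 80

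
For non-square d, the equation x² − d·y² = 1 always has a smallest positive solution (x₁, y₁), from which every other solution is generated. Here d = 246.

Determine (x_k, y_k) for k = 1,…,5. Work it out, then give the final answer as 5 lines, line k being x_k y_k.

d=246: √d = [15; 1,2,5,1,14,1,5,2,1,30] (ℓ=10, even), read p_9/q_9
i=0: a=15 ⇒ p=15, q=1
i=1: a=1 ⇒ p=16, q=1
i=2: a=2 ⇒ p=47, q=3
…
i=4: a=1 ⇒ p=298, q=19
i=5: a=14 ⇒ p=4423, q=282
i=6: a=1 ⇒ p=4721, q=301
…
i=8: a=2 ⇒ p=60777, q=3875
i=9: a=1 ⇒ p=88805, q=5662
fundamental: x₁=88805, y₁=5662  (since 7886328025 − 246·32058244 = 1)
k=2:  x_2 = 88805·88805+246·5662·5662 = 15772656049,  y_2 = 88805·5662+5662·88805 = 1005627820
k=3:  x_3 = 88805·15772656049+246·5662·1005627820 = 2801381440774085,  y_3 = 88805·1005627820+5662·15772656049 = 178609557104538
k=4:  x_4 = 88805·2801381440774085+246·5662·178609557104538 = 497553357680112580801,  y_4 = 88805·178609557104538+5662·2801381440774085 = 31722843436331366360
k=5:  x_5 = 88805·497553357680112580801+246·5662·31722843436331366360 = 88370451854763414035291525,  y_5 = 88805·31722843436331366360+5662·497553357680112580801 = 5634294222548204422095062

88805 5662
15772656049 1005627820
2801381440774085 178609557104538
497553357680112580801 31722843436331366360
88370451854763414035291525 5634294222548204422095062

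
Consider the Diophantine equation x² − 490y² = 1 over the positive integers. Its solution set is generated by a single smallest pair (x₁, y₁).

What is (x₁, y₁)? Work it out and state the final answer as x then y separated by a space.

1039681 46968

√490 → a₀=22, period (7,2,1,4,4,4,1,2,7,44); ℓ=10 even so k=9
step 0: (22, 1)  from 22·(1,0) + (0,1)
step 1: (155, 7)  from 7·(22,1) + (1,0)
step 2: (332, 15)  from 2·(155,7) + (22,1)
step 3: (487, 22)  from 1·(332,15) + (155,7)
step 4: (2280, 103)  from 4·(487,22) + (332,15)
step 5: (9607, 434)  from 4·(2280,103) + (487,22)
step 6: (40708, 1839)  from 4·(9607,434) + (2280,103)
…
step 8: (141338, 6385)  from 2·(50315,2273) + (40708,1839)
step 9: (1039681, 46968)  from 7·(141338,6385) + (50315,2273)
→ (1039681, 46968).  Check: 1039681²=1080936581761, 490·46968²=1080936581760, difference 1.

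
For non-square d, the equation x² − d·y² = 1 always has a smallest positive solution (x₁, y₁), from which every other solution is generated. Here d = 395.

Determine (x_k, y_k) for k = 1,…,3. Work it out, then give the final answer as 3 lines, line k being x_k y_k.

[19; 1,6,1,38] for √395; ℓ=4 ⇒ convergent index 3
step 0: (19, 1)  from 19·(1,0) + (0,1)
step 1: (20, 1)  from 1·(19,1) + (1,0)
step 2: (139, 7)  from 6·(20,1) + (19,1)
step 3: (159, 8)  from 1·(139,7) + (20,1)
(x₁, y₁) = (159, 8);  159² − 395·8² = 1 ✓
(159+8√395)^2 = 50561 + 2544√395
(159+8√395)^3 = 16078239 + 808984√395

159 8
50561 2544
16078239 808984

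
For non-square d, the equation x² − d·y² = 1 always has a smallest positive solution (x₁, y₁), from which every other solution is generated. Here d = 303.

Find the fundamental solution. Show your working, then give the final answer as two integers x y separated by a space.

√303 → a₀=17, period (2,2,5,2,2,34); ℓ=6 even so k=5
i=0: a=17 ⇒ p=17, q=1
i=1: a=2 ⇒ p=35, q=2
i=2: a=2 ⇒ p=87, q=5
…
i=4: a=2 ⇒ p=1027, q=59
i=5: a=2 ⇒ p=2524, q=145
fundamental: x₁=2524, y₁=145  (since 6370576 − 303·21025 = 1)

2524 145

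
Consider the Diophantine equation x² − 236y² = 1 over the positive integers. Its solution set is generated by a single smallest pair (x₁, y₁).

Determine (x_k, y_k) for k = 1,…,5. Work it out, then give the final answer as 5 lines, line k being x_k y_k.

[15; 2,1,3,5,1,6,1,5,3,1,2,30] for √236; ℓ=12 ⇒ convergent index 11
k=0  a_k=15  p_k/q_k = 15/1
k=1  a_k=2  p_k/q_k = 31/2
k=2  a_k=1  p_k/q_k = 46/3
k=3  a_k=3  p_k/q_k = 169/11
k=4  a_k=5  p_k/q_k = 891/58
…
k=8  a_k=5  p_k/q_k = 48806/3177
…
k=10  a_k=1  p_k/q_k = 203535/13249
k=11  a_k=2  p_k/q_k = 561799/36570
→ (561799, 36570).  Check: 561799²=315618116401, 236·36570²=315618116400, difference 1.
k=2:  x_2 = 561799·561799+236·36570·36570 = 631236232801,  y_2 = 561799·36570+36570·561799 = 41089978860
k=3:  x_3 = 561799·631236232801+236·36570·41089978860 = 709255768702176199,  y_3 = 561799·41089978860+36570·631236232801 = 46168618067101710
k=4:  x_4 = 561799·709255768702176199+236·36570·46168618067101710 = 796918363201596536611201,  y_4 = 561799·46168618067101710+36570·709255768702176199 = 51874966922918257173720
k=5:  x_5 = 561799·796918363201596536611201+236·36570·51874966922918257173720 = 895415879055878209574570044999,  y_5 = 561799·51874966922918257173720+36570·796918363201596536611201 = 58286609084610939305810342850

561799 36570
631236232801 41089978860
709255768702176199 46168618067101710
796918363201596536611201 51874966922918257173720
895415879055878209574570044999 58286609084610939305810342850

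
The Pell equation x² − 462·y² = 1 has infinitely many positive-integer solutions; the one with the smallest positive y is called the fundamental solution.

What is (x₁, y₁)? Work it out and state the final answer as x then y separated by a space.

43 2

√462 → a₀=21, period (2,42); ℓ=2 even so k=1
i=0: a=21 ⇒ p=21, q=1
i=1: a=2 ⇒ p=43, q=2
fundamental: x₁=43, y₁=2  (since 1849 − 462·4 = 1)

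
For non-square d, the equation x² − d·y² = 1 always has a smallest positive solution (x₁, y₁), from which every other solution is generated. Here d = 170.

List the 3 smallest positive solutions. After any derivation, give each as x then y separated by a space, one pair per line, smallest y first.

339 26
229841 17628
155831859 11951758

[13; 26] for √170; ℓ=1 ⇒ convergent index 1
a_0=13:  p_0=13·1+0=13,  q_0=13·0+1=1
a_1=26:  p_1=26·13+1=339,  q_1=26·1+0=26
→ (339, 26).  Check: 339²=114921, 170·26²=114920, difference 1.
n=2: (339,26)∘(339,26) = (339·339+170·26·26, 339·26+26·339) = (229841,17628)
n=3: (229841,17628)∘(339,26) = (339·229841+170·26·17628, 339·17628+26·229841) = (155831859,11951758)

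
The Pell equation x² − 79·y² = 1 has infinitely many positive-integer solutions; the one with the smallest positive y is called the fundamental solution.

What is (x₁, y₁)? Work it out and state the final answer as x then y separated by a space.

80 9

[8; 1,7,1,16] for √79; ℓ=4 ⇒ convergent index 3
k=0  a_k=8  p_k/q_k = 8/1
k=1  a_k=1  p_k/q_k = 9/1
k=2  a_k=7  p_k/q_k = 71/8
k=3  a_k=1  p_k/q_k = 80/9
→ (80, 9).  Check: 80²=6400, 79·9²=6399, difference 1.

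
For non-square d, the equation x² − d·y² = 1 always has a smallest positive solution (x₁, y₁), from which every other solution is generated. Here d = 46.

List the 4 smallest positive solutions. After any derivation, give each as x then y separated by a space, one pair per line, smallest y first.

24335 3588
1184384449 174627960
57643991108495 8499142809612
2805533046066067201 413653280369188080

d=46: √d = [6; 1,3,1,1,2,6,2,1,1,3,1,12] (ℓ=12, even), read p_11/q_11
step 0: (6, 1)  from 6·(1,0) + (0,1)
step 1: (7, 1)  from 1·(6,1) + (1,0)
step 2: (27, 4)  from 3·(7,1) + (6,1)
step 3: (34, 5)  from 1·(27,4) + (7,1)
…
step 5: (156, 23)  from 2·(61,9) + (34,5)
…
step 9: (5297, 781)  from 1·(3147,464) + (2150,317)
step 10: (19038, 2807)  from 3·(5297,781) + (3147,464)
step 11: (24335, 3588)  from 1·(19038,2807) + (5297,781)
→ (24335, 3588).  Check: 24335²=592192225, 46·3588²=592192224, difference 1.
(x_2, y_2) = (24335·24335 + 46·3588·3588, 24335·3588 + 3588·24335) = (1184384449, 174627960)
(x_3, y_3) = (24335·1184384449 + 46·3588·174627960, 24335·174627960 + 3588·1184384449) = (57643991108495, 8499142809612)
(x_4, y_4) = (24335·57643991108495 + 46·3588·8499142809612, 24335·8499142809612 + 3588·57643991108495) = (2805533046066067201, 413653280369188080)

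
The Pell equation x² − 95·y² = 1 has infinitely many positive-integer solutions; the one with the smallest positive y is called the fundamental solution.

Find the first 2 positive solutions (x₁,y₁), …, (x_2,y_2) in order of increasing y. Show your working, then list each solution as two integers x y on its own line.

√95 = [9; 1,2,1,18, …], period ℓ=4 (even) → k=3
i=0: a=9 ⇒ p=9, q=1
…
i=2: a=2 ⇒ p=29, q=3
i=3: a=1 ⇒ p=39, q=4
fundamental: x₁=39, y₁=4  (since 1521 − 95·16 = 1)
(39+4√95)^2 = 3041 + 312√95

39 4
3041 312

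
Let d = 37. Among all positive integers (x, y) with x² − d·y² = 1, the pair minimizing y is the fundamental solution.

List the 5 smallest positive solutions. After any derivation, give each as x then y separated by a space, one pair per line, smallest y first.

73 12
10657 1752
1555849 255780
227143297 37342128
33161365513 5451694908

[6; 12] for √37; ℓ=1 ⇒ convergent index 1
step 0: (6, 1)  from 6·(1,0) + (0,1)
step 1: (73, 12)  from 12·(6,1) + (1,0)
fundamental: x₁=73, y₁=12  (since 5329 − 37·144 = 1)
k=2:  x_2 = 73·73+37·12·12 = 10657,  y_2 = 73·12+12·73 = 1752
k=3:  x_3 = 73·10657+37·12·1752 = 1555849,  y_3 = 73·1752+12·10657 = 255780
k=4:  x_4 = 73·1555849+37·12·255780 = 227143297,  y_4 = 73·255780+12·1555849 = 37342128
k=5:  x_5 = 73·227143297+37·12·37342128 = 33161365513,  y_5 = 73·37342128+12·227143297 = 5451694908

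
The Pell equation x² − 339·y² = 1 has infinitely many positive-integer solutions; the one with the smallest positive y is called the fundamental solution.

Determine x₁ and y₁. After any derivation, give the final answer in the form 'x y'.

√339 → a₀=18, period (2,2,2,1,17,1,2,2,2,36); ℓ=10 even so k=9
i=0: a=18 ⇒ p=18, q=1
…
i=2: a=2 ⇒ p=92, q=5
…
i=4: a=1 ⇒ p=313, q=17
i=5: a=17 ⇒ p=5542, q=301
i=6: a=1 ⇒ p=5855, q=318
i=7: a=2 ⇒ p=17252, q=937
i=8: a=2 ⇒ p=40359, q=2192
i=9: a=2 ⇒ p=97970, q=5321
(x₁, y₁) = (97970, 5321);  97970² − 339·5321² = 1 ✓

97970 5321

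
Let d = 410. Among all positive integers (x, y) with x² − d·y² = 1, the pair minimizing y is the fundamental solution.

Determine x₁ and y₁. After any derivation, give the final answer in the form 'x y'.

81 4

√410 = [20; 4,40, …], period ℓ=2 (even) → k=1
k=0  a_k=20  p_k/q_k = 20/1
k=1  a_k=4  p_k/q_k = 81/4
(x₁, y₁) = (81, 4);  81² − 410·4² = 1 ✓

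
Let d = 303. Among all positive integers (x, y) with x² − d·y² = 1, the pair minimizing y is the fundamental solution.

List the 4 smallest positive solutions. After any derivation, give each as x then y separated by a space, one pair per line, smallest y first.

[17; 2,2,5,2,2,34] for √303; ℓ=6 ⇒ convergent index 5
i=0: a=17 ⇒ p=17, q=1
i=1: a=2 ⇒ p=35, q=2
i=2: a=2 ⇒ p=87, q=5
…
i=4: a=2 ⇒ p=1027, q=59
i=5: a=2 ⇒ p=2524, q=145
→ (2524, 145).  Check: 2524²=6370576, 303·145²=6370575, difference 1.
n=2: (2524,145)∘(2524,145) = (2524·2524+303·145·145, 2524·145+145·2524) = (12741151,731960)
n=3: (12741151,731960)∘(2524,145) = (2524·12741151+303·145·731960, 2524·731960+145·12741151) = (64317327724,3694933935)
n=4: (64317327724,3694933935)∘(2524,145) = (2524·64317327724+303·145·3694933935, 2524·3694933935+145·64317327724) = (324673857609601,18652025771920)

2524 145
12741151 731960
64317327724 3694933935
324673857609601 18652025771920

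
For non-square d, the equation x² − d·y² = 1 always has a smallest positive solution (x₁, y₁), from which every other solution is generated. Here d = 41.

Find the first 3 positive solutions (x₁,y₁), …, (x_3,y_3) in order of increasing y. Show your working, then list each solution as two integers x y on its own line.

2049 320
8396801 1311360
34410088449 5373952960

d=41: √d = [6; 2,2,12] (ℓ=3, odd), read p_5/q_5
a_0=6:  p_0=6·1+0=6,  q_0=6·0+1=1
…
a_4=2:  p_4=2·397+32=826,  q_4=2·62+5=129
a_5=2:  p_5=2·826+397=2049,  q_5=2·129+62=320
→ (2049, 320).  Check: 2049²=4198401, 41·320²=4198400, difference 1.
(2049+320√41)^2 = 8396801 + 1311360√41
(2049+320√41)^3 = 34410088449 + 5373952960√41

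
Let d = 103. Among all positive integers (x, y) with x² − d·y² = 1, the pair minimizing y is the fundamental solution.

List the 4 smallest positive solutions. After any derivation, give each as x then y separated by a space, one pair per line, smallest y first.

227528 22419
103537981567 10201900464
47115579739725224 4642436017523565
21440227253936863550977 2112568364380001494176

√103 = [10; 6,1,2,1,1,9,1,1,2,1,6,20, …], period ℓ=12 (even) → k=11
i=0: a=10 ⇒ p=10, q=1
…
i=3: a=2 ⇒ p=203, q=20
i=4: a=1 ⇒ p=274, q=27
…
i=6: a=9 ⇒ p=4567, q=450
i=7: a=1 ⇒ p=5044, q=497
…
i=10: a=1 ⇒ p=33877, q=3338
i=11: a=6 ⇒ p=227528, q=22419
fundamental: x₁=227528, y₁=22419  (since 51768990784 − 103·502611561 = 1)
n=2: (227528,22419)∘(227528,22419) = (227528·227528+103·22419·22419, 227528·22419+22419·227528) = (103537981567,10201900464)
n=3: (103537981567,10201900464)∘(227528,22419) = (227528·103537981567+103·22419·10201900464, 227528·10201900464+22419·103537981567) = (47115579739725224,4642436017523565)
n=4: (47115579739725224,4642436017523565)∘(227528,22419) = (227528·47115579739725224+103·22419·4642436017523565, 227528·4642436017523565+22419·47115579739725224) = (21440227253936863550977,2112568364380001494176)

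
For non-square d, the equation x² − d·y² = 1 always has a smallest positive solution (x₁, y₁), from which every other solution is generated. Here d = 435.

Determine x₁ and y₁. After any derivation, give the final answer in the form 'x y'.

146 7

[20; 1,5,1,40] for √435; ℓ=4 ⇒ convergent index 3
a_0=20:  p_0=20·1+0=20,  q_0=20·0+1=1
…
a_2=5:  p_2=5·21+20=125,  q_2=5·1+1=6
a_3=1:  p_3=1·125+21=146,  q_3=1·6+1=7
→ (146, 7).  Check: 146²=21316, 435·7²=21315, difference 1.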